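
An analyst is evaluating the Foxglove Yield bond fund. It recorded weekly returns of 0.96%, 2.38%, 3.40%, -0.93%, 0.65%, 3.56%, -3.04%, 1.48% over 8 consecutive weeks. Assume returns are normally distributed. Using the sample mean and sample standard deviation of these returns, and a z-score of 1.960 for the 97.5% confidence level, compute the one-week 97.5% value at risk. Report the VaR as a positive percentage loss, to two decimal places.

3.30

r̄ = (0.96 + 2.38 + 3.4 − 0.93 + 0.65 + 3.56 − 3.04 + 1.48) / 8 = 8.460 / 8 = 1.0575%
Σ(r − r̄)² = (0.96 − 1.0575)² + (2.38 − 1.0575)² + … = 34.5926
sample σ = √(34.5926 / 7) = √4.9418 = 2.2230%
VaR = −(r̄ − z·σ) = −(1.0575 − 1.960 × 2.2230) = −(-3.2996) = 3.2996%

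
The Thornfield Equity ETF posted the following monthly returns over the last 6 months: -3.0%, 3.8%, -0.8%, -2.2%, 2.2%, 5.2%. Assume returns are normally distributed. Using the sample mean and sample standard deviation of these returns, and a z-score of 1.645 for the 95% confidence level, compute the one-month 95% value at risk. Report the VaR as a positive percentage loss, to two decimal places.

μ = (-3 + 3.8 − 0.8 − 2.2 + 2.2 + 5.2) / 6 = 0.8667%
Σ(r − μ)² = (-3 − 0.8667)² + (3.8 − 0.8667)² + (-0.8 − 0.8667)² + … = 56.2933
sample σ = √(56.2933 / 5) = √11.2587 = 3.3554%
VaR = −(μ − z·σ) = −(0.8667 − 1.645 × 3.3554) = −(-4.6529) = 4.6529%

4.65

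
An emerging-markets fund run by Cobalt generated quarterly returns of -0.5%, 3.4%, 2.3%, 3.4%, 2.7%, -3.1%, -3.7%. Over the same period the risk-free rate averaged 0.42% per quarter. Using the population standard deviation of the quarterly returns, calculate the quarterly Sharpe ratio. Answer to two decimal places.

μ = (-0.5 + 3.4 + 2.3 + 3.4 + 2.7 − 3.1 − 3.7) / 7 = 0.6429%
Σ(r − μ)² = (-0.5 − 0.6429)² + (3.4 − 0.6429)² + … = 56.3571
σ = √[56.3571 / 7] = 2.8374%
Sharpe = (μ − rf) / σ = (0.6429 − 0.42) / 2.8374 = 0.2229 / 2.8374 = 0.0786

0.08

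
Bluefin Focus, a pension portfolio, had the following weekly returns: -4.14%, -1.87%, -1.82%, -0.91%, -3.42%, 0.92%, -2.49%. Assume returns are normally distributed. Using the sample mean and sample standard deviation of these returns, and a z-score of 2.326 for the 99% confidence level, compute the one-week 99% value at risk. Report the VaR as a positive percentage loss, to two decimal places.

5.83

r̄ = (-4.14 − 1.87 − 1.82 − 0.91 − 3.42 + 0.92 − 2.49) / 7 = -13.730 / 7 = -1.9614%
Σ(r − r̄)² = 16.5895; sample σ = √(16.5895/6) = 1.6628%
VaR = −(r̄ − z·σ) = −(-1.9614 − 2.326 × 1.6628) = −(-5.8291) = 5.8291%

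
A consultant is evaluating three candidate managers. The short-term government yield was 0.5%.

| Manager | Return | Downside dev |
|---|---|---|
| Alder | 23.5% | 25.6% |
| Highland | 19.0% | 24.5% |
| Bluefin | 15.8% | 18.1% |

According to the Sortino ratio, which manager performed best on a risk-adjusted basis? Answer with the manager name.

Alder: Sortino ratio = (23.5% − 0.5%) / 25.6% = 0.898
Highland: Sortino ratio = (19.0% − 0.5%) / 24.5% = 0.755
Bluefin: Sortino ratio = (15.8% − 0.5%) / 18.1% = 0.845
Highest: Alder (0.898).

Alder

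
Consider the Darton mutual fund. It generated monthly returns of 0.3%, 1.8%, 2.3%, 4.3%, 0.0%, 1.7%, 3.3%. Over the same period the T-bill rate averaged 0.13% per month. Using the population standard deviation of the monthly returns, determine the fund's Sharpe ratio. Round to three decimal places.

Mean return r̄ = 13.70 / 7 = 1.9571%
Population σ = √[Σ(r − r̄)² / 7] = √[14.0771 / 7] = √2.0110 = 1.4181%
Sharpe = (r̄ − rf) / σ = (1.9571 − 0.13) / 1.4181 = 1.8271 / 1.4181 = 1.2884

1.288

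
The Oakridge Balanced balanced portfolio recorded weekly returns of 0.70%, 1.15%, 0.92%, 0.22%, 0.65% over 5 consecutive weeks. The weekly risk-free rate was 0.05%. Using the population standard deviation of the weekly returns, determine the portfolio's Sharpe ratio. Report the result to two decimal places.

r̄ = (0.7 + 1.15 + 0.92 + 0.22 + 0.65) / 5 = 3.640 / 5 = 0.7280%
Σ(r − r̄)² = (0.7 − 0.7280)² + (1.15 − 0.7280)² + (0.92 − 0.7280)² + … = 0.4799
σ = √[0.4799 / 5] = 0.3098%
Sharpe = (r̄ − rf) / σ = (0.7280 − 0.05) / 0.3098 = 0.6780 / 0.3098 = 2.1885

2.19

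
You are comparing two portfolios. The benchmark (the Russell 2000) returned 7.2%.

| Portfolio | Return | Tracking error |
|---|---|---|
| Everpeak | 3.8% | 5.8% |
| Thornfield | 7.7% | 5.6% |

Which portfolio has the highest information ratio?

Thornfield

Everpeak: IR = (3.8% − 7.2%) / 5.8% = -0.586
Thornfield: IR = (7.7% − 7.2%) / 5.6% = 0.089
Highest: Thornfield (0.089).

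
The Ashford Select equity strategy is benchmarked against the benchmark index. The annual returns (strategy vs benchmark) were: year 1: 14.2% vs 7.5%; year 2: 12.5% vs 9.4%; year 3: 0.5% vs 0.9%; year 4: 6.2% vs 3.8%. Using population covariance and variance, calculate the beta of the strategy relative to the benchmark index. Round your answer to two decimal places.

1.57

r̄p = 8.3500%,  r̄m = 5.4000%
Cov = Σ(rp − r̄p)(rm − r̄m) / 4 = 16.9125
Var(rm) = Σ(rm − r̄m)² / 4 = 10.8050
β = Cov / Var = 16.9125 / 10.8050 = 1.5652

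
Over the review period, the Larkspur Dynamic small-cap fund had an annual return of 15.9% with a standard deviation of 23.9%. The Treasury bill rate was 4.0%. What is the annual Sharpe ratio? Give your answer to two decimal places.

0.50

Sharpe = (Rp − Rf) / σp = (15.9% − 4.0%) / 23.9% = 11.90% / 23.9% = 0.4979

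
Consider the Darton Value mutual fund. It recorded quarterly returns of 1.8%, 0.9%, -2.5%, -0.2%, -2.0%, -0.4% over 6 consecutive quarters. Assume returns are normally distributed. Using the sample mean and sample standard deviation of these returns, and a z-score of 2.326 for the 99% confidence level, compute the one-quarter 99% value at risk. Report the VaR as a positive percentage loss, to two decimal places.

4.23

r̄ = (1.8 + 0.9 − 2.5 − 0.2 − 2 − 0.4) / 6 = -2.40 / 6 = -0.4000%
Σ(r − r̄)² = (1.8 − (-0.4000))² + (0.9 − (-0.4000))² + (-2.5 − (-0.4000))² + … = 13.5400
σ = √[13.5400 / 5] = 1.6456%
VaR = −(r̄ − z·σ) = −(-0.4000 − 2.326 × 1.6456) = −(-4.2277) = 4.2277%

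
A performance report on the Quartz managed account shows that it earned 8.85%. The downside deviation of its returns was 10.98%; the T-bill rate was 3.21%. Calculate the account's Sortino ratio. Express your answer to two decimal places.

Sortino = (Rp − Rf) / σd = (8.85% − 3.21%) / 10.98% = 5.64% / 10.98% = 0.5137

0.51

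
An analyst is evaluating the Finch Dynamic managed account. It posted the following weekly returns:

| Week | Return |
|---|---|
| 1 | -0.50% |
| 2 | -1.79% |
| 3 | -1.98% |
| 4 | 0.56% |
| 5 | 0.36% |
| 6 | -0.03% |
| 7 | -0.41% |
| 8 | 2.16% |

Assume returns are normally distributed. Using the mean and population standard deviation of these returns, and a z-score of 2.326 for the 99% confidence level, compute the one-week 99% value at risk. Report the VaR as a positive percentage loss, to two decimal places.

r̄ = (-0.5 − 1.79 − 1.98 + 0.56 + 0.36 − 0.03 − 0.41 + 2.16) / 8 = -0.2038%
Population σ = √[Σ(r − r̄)² / 8] = √[12.3202 / 8] = √1.5400 = 1.2410%
VaR = −(r̄ − z·σ) = −(-0.2038 − 2.326 × 1.2410) = −(-3.0904) = 3.0904%

3.09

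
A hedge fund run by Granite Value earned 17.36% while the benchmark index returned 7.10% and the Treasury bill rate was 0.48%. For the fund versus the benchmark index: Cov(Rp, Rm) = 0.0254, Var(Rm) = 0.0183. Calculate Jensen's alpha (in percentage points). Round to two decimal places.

β = Cov / Var = 0.0254 / 0.0183 = 1.3880
E[R] = Rf + β(Rm − Rf) = 0.48% + 1.3880 × (7.10% − 0.48%) = 9.6686%
α = Rp − E[R] = 17.36% − 9.6686% = 7.6914

7.69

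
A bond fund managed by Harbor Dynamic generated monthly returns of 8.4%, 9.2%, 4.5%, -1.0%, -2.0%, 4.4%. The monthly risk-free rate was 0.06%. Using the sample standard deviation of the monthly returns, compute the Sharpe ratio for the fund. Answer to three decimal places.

r̄ = (8.4 + 9.2 + 4.5 − 1 − 2 + 4.4) / 6 = 23.50 / 6 = 3.9167%
Σ(r − r̄)² = 107.7683; sample σ = √(107.7683/5) = 4.6426%
Sharpe = (r̄ − rf) / σ = (3.9167 − 0.06) / 4.6426 = 3.8567 / 4.6426 = 0.8307

0.831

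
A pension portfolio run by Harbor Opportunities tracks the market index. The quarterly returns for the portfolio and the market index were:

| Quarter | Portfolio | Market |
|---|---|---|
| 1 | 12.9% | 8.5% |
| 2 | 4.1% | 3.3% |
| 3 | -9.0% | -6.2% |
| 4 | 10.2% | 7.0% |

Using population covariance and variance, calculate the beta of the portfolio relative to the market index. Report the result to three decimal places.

1.475

r̄p = 4.5500%,  r̄m = 3.1500%
Cov = Σ(rp − r̄p)(rm − r̄m) / 4 = 48.2625
Var(rm) = Σ(rm − r̄m)² / 4 = 32.7225
β = Cov / Var = 48.2625 / 32.7225 = 1.4749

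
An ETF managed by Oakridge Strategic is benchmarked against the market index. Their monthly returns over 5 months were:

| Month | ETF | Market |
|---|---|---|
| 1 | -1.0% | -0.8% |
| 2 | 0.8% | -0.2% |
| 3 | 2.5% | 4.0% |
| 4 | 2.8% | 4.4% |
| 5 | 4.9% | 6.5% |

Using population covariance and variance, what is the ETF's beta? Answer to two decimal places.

0.68

r̄p = 2.0000%,  r̄m = 2.7800%
Cov = Σ(rp − r̄p)(rm − r̄m) / 5 = 5.4020
Var(rm) = Σ(rm − r̄m)² / 5 = 7.9296
β = Cov / Var = 5.4020 / 7.9296 = 0.6812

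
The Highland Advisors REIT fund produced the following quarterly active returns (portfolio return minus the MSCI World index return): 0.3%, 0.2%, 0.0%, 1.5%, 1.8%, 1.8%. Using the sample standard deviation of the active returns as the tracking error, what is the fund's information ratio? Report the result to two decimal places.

Mean return r̄ = 5.60 / 6 = 0.9333%
Σ(r − r̄)² = (0.3 − 0.9333)² + (0.2 − 0.9333)² + … = 3.6333
sample σ = √(3.6333 / 5) = √0.7267 = 0.8525%
IR = r̄ / tracking error = 0.9333 / 0.8525 = 1.0948

1.09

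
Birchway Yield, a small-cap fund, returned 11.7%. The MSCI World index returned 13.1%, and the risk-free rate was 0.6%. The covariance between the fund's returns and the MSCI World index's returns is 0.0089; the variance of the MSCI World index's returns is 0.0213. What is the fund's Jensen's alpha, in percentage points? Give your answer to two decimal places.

β = Cov / Var = 0.0089 / 0.0213 = 0.4178
E[R] = Rf + β(Rm − Rf) = 0.6% + 0.4178 × (13.1% − 0.6%) = 5.8225%
α = Rp − E[R] = 11.7% − 5.8225% = 5.8775

5.88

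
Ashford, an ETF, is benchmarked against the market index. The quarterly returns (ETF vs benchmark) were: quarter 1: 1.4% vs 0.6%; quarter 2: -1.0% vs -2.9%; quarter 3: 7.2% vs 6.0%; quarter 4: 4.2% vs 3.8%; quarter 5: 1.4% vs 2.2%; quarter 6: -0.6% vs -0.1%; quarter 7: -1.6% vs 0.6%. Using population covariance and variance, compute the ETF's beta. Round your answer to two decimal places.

0.99

r̄p = 1.5714%,  r̄m = 1.4571%
Cov = Σ(rp − r̄p)(rm − r̄m) / 7 = 7.0073
Var(rm) = Σ(rm − r̄m)² / 7 = 7.0796
β = Cov / Var = 7.0073 / 7.0796 = 0.9898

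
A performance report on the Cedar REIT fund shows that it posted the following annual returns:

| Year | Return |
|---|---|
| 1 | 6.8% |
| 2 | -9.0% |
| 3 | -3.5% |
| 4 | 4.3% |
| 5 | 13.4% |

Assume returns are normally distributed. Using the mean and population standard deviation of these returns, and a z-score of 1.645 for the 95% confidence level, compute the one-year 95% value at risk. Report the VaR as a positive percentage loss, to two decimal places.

μ = (6.8 − 9 − 3.5 + 4.3 + 13.4) / 5 = 2.4000%
Σ(r − μ)² = 308.7400; population σ = √(308.7400/5) = 7.8580%
VaR = −(μ − z·σ) = −(2.4000 − 1.645 × 7.8580) = −(-10.5264) = 10.5264%

10.53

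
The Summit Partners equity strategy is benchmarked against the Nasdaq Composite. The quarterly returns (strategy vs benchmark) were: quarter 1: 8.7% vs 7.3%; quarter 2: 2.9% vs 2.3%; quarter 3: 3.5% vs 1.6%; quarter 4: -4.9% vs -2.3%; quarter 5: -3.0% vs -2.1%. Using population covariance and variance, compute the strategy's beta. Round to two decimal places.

1.36

r̄p = 1.4400%,  r̄m = 1.3600%
Cov = Σ(rp − r̄p)(rm − r̄m) / 5 = 16.7116
Var(rm) = Σ(rm − r̄m)² / 5 = 12.3184
β = Cov / Var = 16.7116 / 12.3184 = 1.3566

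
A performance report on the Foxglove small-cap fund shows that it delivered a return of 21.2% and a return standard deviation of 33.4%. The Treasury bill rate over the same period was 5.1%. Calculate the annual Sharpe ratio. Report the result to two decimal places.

Sharpe = (Rp − Rf) / σp = (21.2% − 5.1%) / 33.4% = 16.10% / 33.4% = 0.4820

0.48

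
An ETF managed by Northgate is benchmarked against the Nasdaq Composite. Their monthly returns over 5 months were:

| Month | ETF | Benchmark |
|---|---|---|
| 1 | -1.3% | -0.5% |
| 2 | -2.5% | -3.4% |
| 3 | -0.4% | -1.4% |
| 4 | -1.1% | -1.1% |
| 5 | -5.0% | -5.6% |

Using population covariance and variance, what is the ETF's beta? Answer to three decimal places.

0.810

r̄p = -2.0600%,  r̄m = -2.4000%
Cov = Σ(rp − r̄p)(rm − r̄m) / 5 = 2.8400
Var(rm) = Σ(rm − r̄m)² / 5 = 3.5080
β = Cov / Var = 2.8400 / 3.5080 = 0.8096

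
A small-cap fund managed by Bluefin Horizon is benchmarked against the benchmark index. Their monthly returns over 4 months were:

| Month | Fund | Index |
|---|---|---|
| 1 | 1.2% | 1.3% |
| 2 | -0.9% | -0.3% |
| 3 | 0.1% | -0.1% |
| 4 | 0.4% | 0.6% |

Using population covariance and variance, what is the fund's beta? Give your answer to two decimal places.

1.11

r̄p = 0.2000%,  r̄m = 0.3750%
Cov = Σ(rp − r̄p)(rm − r̄m) / 4 = 0.4400
Var(rm) = Σ(rm − r̄m)² / 4 = 0.3969
β = Cov / Var = 0.4400 / 0.3969 = 1.1086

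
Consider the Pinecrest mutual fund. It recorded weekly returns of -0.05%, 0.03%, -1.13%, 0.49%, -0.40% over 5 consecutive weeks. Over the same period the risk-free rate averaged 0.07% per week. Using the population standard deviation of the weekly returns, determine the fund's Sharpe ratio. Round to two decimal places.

-0.52

Mean return μ = -1.060 / 5 = -0.2120%
Σ(r − μ)² = (-0.05 − (-0.2120))² + (0.03 − (-0.2120))² + (-1.13 − (-0.2120))² + … = 1.4557
population σ = √(1.4557 / 5) = √0.2911 = 0.5395%
Sharpe = (μ − rf) / σ = (-0.2120 − 0.07) / 0.5395 = -0.2820 / 0.5395 = -0.5227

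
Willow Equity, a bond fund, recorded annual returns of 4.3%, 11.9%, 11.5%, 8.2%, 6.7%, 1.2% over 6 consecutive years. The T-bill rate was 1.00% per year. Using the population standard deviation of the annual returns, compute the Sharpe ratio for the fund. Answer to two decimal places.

μ = (4.3 + 11.9 + 11.5 + 8.2 + 6.7 + 1.2) / 6 = 7.3000%
Population std dev = √[86.1800 / 6] = 3.7899%
Sharpe = (μ − rf) / σ = (7.3000 − 1) / 3.7899 = 6.3000 / 3.7899 = 1.6623

1.66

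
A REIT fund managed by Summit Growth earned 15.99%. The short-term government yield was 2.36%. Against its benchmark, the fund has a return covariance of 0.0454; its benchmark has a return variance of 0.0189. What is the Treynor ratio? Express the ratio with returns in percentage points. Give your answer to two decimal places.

β = Cov / Var = 0.0454 / 0.0189 = 2.4021
Treynor = (Rp − Rf) / β = (15.99% − 2.36%) / 2.4021 = 13.63 / 2.4021 = 5.6742

5.67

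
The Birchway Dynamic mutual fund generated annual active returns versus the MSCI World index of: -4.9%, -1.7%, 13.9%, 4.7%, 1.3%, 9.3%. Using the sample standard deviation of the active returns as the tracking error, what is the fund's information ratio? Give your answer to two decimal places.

μ = (-4.9 − 1.7 + 13.9 + 4.7 + 1.3 + 9.3) / 6 = 3.7667%
Σ(r − μ)² = (-4.9 − 3.7667)² + (-1.7 − 3.7667)² + (13.9 − 3.7667)² + … = 245.2533
σ = √[245.2533 / 5] = 7.0036%
IR = μ / tracking error = 3.7667 / 7.0036 = 0.5378

0.54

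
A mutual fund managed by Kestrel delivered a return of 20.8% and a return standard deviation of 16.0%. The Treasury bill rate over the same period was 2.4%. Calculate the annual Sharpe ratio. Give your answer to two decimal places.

1.15

Sharpe = (Rp − Rf) / σp = (20.8% − 2.4%) / 16.0% = 18.40% / 16.0% = 1.1500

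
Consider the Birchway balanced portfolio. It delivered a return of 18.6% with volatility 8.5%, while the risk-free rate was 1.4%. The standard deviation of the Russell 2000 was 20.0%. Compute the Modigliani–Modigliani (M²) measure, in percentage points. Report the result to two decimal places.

41.87

Sharpe = (Rp − Rf) / σp = (18.6% − 1.4%) / 8.5% = 2.0235
M² = Rf + Sharpe × σm = 1.4% + 2.0235 × 20.0% = 41.8700%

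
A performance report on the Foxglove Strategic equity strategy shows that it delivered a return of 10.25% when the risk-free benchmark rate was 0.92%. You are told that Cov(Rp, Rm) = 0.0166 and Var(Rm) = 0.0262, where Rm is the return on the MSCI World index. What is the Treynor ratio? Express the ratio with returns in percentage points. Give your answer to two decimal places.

β = Cov / Var = 0.0166 / 0.0262 = 0.6336
Treynor = (Rp − Rf) / β = (10.25% − 0.92%) / 0.6336 = 9.33 / 0.6336 = 14.7254

14.73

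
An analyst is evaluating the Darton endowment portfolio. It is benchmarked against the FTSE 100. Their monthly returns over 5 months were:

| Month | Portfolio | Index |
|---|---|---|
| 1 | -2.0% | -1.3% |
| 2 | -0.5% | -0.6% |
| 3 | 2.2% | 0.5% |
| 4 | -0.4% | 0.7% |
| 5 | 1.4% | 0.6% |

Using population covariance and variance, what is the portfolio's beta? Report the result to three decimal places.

r̄p = 0.1400%,  r̄m = -0.0200%
Cov = Σ(rp − r̄p)(rm − r̄m) / 5 = 0.9148
Var(rm) = Σ(rm − r̄m)² / 5 = 0.6296
β = Cov / Var = 0.9148 / 0.6296 = 1.4530

1.453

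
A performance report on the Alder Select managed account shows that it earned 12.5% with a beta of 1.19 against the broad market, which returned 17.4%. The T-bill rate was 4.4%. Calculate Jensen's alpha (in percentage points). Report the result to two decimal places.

-7.37

CAPM expected return = Rf + β(Rm − Rf) = 4.4% + 1.19 × (17.4% − 4.4%) = 4.4 + 1.19 × 13.00 = 19.8700%
Jensen's α = Rp − E[R] = 12.5% − 19.8700% = -7.3700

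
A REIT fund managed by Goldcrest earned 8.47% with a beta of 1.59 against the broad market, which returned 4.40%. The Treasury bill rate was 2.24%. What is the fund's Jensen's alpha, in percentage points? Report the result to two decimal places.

2.80

CAPM expected return = Rf + β(Rm − Rf) = 2.24% + 1.59 × (4.40% − 2.24%) = 2.24 + 1.59 × 2.16 = 5.6744%
Jensen's α = Rp − E[R] = 8.47% − 5.6744% = 2.7956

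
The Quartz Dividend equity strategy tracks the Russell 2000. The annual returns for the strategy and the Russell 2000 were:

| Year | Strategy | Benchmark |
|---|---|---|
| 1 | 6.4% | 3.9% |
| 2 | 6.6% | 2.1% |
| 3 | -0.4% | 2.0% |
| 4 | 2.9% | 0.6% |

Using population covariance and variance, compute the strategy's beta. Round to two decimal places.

1.17

r̄p = 3.8750%,  r̄m = 2.1500%
Cov = Σ(rp − r̄p)(rm − r̄m) / 4 = 1.6088
Var(rm) = Σ(rm − r̄m)² / 4 = 1.3725
β = Cov / Var = 1.6088 / 1.3725 = 1.1722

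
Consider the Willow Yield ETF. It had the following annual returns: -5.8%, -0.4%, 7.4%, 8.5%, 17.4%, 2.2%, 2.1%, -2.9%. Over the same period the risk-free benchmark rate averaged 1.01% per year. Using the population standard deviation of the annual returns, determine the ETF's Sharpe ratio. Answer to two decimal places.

μ = (-5.8 − 0.4 + 7.4 + 8.5 + 17.4 + 2.2 + 2.1 − 2.9) / 8 = 3.5625%
Σ(r − μ)² = 379.6988; population σ = √(379.6988/8) = 6.8893%
Sharpe = (μ − rf) / σ = (3.5625 − 1.01) / 6.8893 = 2.5525 / 6.8893 = 0.3705

0.37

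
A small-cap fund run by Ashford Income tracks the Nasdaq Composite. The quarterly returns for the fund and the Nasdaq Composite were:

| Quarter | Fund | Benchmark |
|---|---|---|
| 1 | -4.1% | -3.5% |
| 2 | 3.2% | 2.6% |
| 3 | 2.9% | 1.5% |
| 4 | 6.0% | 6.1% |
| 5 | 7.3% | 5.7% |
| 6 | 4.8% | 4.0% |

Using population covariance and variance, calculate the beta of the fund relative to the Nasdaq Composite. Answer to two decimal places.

r̄p = 3.3500%,  r̄m = 2.7333%
Cov = Σ(rp − r̄p)(rm − r̄m) / 6 = 11.5817
Var(rm) = Σ(rm − r̄m)² / 6 = 10.3556
β = Cov / Var = 11.5817 / 10.3556 = 1.1184

1.12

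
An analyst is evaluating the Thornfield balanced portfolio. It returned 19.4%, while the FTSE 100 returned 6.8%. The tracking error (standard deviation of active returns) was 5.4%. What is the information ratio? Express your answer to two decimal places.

2.33

IR = (Rp − Rb) / TE = (19.4% − 6.8%) / 5.4% = 12.60% / 5.4% = 2.3333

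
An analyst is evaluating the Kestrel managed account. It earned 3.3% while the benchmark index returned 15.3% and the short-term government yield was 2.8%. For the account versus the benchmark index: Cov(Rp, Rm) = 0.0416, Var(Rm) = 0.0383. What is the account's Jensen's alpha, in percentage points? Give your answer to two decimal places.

β = Cov / Var = 0.0416 / 0.0383 = 1.0862
E[R] = Rf + β(Rm − Rf) = 2.8% + 1.0862 × (15.3% − 2.8%) = 16.3775%
α = Rp − E[R] = 3.3% − 16.3775% = -13.0775

-13.08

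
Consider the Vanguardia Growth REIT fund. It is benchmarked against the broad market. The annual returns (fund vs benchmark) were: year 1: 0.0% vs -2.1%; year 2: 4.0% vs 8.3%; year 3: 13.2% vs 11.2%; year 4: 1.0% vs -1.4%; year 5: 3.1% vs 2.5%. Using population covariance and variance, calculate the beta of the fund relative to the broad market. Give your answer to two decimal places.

r̄p = 4.2600%,  r̄m = 3.7000%
Cov = Σ(rp − r̄p)(rm − r̄m) / 5 = 21.7160
Var(rm) = Σ(rm − r̄m)² / 5 = 27.7000
β = Cov / Var = 21.7160 / 27.7000 = 0.7840

0.78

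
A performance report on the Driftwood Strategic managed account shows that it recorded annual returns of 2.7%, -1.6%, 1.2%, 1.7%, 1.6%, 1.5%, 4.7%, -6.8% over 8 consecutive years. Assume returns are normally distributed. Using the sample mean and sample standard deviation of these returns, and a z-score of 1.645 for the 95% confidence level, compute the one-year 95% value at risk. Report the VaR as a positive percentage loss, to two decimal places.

Mean return r̄ = 5.00 / 8 = 0.6250%
Σ(r − r̄)² = (2.7 − 0.6250)² + (-1.6 − 0.6250)² + (1.2 − 0.6250)² + … = 84.1950
σ = √[84.1950 / 7] = 3.4681%
VaR = −(r̄ − z·σ) = −(0.6250 − 1.645 × 3.4681) = −(-5.0800) = 5.0800%

5.08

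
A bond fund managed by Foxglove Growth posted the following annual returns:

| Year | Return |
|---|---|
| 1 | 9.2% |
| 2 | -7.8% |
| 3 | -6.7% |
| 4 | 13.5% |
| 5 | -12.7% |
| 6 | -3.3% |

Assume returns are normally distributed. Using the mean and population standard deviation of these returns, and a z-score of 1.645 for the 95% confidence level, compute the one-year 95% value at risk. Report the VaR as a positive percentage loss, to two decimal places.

Mean return μ = -7.80 / 6 = -1.3000%
Population σ = √[Σ(r − μ)² / 6] = √[534.6600 / 6] = √89.1100 = 9.4398%
VaR = −(μ − z·σ) = −(-1.3000 − 1.645 × 9.4398) = −(-16.8285) = 16.8285%

16.83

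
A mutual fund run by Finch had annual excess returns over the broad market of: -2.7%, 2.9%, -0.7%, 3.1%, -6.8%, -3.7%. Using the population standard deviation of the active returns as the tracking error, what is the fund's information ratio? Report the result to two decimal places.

-0.37

r̄ = (-2.7 + 2.9 − 0.7 + 3.1 − 6.8 − 3.7) / 6 = -1.3167%
Σ(r − r̄)² = (-2.7 − (-1.3167))² + (2.9 − (-1.3167))² + (-0.7 − (-1.3167))² + … = 75.3283
population σ = √(75.3283 / 6) = √12.5547 = 3.5433%
IR = r̄ / tracking error = -1.3167 / 3.5433 = -0.3716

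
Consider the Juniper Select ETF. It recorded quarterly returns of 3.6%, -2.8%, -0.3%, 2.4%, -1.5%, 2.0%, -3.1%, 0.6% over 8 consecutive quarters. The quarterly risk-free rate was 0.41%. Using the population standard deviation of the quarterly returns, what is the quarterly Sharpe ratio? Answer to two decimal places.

-0.13

r̄ = (3.6 − 2.8 − 0.3 + 2.4 − 1.5 + 2 − 3.1 + 0.6) / 8 = 0.1125%
Population σ = √[Σ(r − r̄)² / 8] = √[42.7688 / 8] = √5.3461 = 2.3122%
Sharpe = (r̄ − rf) / σ = (0.1125 − 0.41) / 2.3122 = -0.2975 / 2.3122 = -0.1287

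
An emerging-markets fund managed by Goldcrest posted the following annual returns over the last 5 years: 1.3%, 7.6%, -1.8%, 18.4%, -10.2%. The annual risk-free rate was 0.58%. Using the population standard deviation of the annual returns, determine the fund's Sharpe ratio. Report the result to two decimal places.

0.26

Mean return μ = 15.30 / 5 = 3.0600%
Σ(r − μ)² = 458.4720; population σ = √(458.4720/5) = 9.5757%
Sharpe = (μ − rf) / σ = (3.0600 − 0.58) / 9.5757 = 2.4800 / 9.5757 = 0.2590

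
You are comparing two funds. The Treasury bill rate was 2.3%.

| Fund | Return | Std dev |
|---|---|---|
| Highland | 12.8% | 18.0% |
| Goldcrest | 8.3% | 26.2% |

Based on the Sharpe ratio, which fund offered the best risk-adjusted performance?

Highland

Highland: Sharpe ratio = (12.8% − 2.3%) / 18.0% = 0.583
Goldcrest: Sharpe ratio = (8.3% − 2.3%) / 26.2% = 0.229
Highest: Highland (0.583).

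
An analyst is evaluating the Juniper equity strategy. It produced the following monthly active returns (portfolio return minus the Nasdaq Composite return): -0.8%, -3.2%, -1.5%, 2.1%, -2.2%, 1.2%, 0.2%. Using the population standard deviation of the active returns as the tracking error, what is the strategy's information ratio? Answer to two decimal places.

-0.34

μ = (-0.8 − 3.2 − 1.5 + 2.1 − 2.2 + 1.2 + 0.2) / 7 = -4.20 / 7 = -0.6000%
Population std dev = √[21.3400 / 7] = 1.7460%
IR = μ / tracking error = -0.6000 / 1.7460 = -0.3436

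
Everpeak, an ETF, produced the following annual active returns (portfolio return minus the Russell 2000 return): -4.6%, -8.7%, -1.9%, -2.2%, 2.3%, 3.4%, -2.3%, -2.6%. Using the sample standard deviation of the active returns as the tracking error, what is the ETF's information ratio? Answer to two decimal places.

-0.55

r̄ = (-4.6 − 8.7 − 1.9 − 2.2 + 2.3 + 3.4 − 2.3 − 2.6) / 8 = -2.0750%
Σ(r − r̄)² = (-4.6 − (-2.0750))² + (-8.7 − (-2.0750))² + … = 99.7550
sample σ = √(99.7550 / 7) = √14.2507 = 3.7750%
IR = r̄ / tracking error = -2.0750 / 3.7750 = -0.5497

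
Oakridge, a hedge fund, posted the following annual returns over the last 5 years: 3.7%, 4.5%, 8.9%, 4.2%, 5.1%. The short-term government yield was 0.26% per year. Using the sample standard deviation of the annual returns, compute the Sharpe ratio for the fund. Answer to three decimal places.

2.406

r̄ = (3.7 + 4.5 + 8.9 + 4.2 + 5.1) / 5 = 26.40 / 5 = 5.2800%
Sample std dev = √[17.4080 / 4] = 2.0861%
Sharpe = (r̄ − rf) / σ = (5.2800 − 0.26) / 2.0861 = 5.0200 / 2.0861 = 2.4064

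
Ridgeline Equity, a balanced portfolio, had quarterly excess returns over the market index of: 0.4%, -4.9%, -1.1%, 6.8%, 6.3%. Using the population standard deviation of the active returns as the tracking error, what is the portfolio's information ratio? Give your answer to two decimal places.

0.34

μ = (0.4 − 4.9 − 1.1 + 6.8 + 6.3) / 5 = 7.50 / 5 = 1.5000%
Population std dev = √[100.0600 / 5] = 4.4735%
IR = μ / tracking error = 1.5000 / 4.4735 = 0.3353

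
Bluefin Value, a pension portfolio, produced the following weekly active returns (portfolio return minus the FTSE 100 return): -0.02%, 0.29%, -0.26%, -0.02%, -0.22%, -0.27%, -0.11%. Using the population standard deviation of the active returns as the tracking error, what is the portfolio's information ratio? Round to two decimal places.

-0.48

r̄ = (-0.02 + 0.29 − 0.26 − 0.02 − 0.22 − 0.27 − 0.11) / 7 = -0.610 / 7 = -0.0871%
Σ(r − r̄)² = (-0.02 − (-0.0871))² + (0.29 − (-0.0871))² + (-0.26 − (-0.0871))² + … = 0.2327
population σ = √(0.2327 / 7) = √0.0332 = 0.1822%
IR = r̄ / tracking error = -0.0871 / 0.1822 = -0.4780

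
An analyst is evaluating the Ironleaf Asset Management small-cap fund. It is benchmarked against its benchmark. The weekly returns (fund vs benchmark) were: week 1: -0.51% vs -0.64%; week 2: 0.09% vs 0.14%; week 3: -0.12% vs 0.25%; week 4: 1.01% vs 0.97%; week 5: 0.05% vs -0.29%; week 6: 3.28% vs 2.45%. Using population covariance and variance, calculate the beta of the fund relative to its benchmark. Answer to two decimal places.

1.22

r̄p = 0.6333%,  r̄m = 0.4800%
Cov = Σ(rp − r̄p)(rm − r̄m) / 6 = 1.2477
Var(rm) = Σ(rm − r̄m)² / 6 = 1.0228
β = Cov / Var = 1.2477 / 1.0228 = 1.2199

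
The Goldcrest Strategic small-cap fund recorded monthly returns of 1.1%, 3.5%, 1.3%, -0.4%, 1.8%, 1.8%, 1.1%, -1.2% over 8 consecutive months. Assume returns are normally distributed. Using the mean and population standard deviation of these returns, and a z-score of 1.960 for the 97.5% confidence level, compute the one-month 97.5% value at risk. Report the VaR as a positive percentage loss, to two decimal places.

r̄ = (1.1 + 3.5 + 1.3 − 0.4 + 1.8 + 1.8 + 1.1 − 1.2) / 8 = 1.1250%
Σ(r − r̄)² = 14.3150; population σ = √(14.3150/8) = 1.3377%
VaR = −(r̄ − z·σ) = −(1.1250 − 1.960 × 1.3377) = −(-1.4969) = 1.4969%

1.50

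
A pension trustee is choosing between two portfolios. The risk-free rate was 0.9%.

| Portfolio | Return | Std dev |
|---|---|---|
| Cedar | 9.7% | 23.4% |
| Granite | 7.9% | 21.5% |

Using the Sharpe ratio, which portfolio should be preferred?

Cedar: Sharpe ratio = (9.7% − 0.9%) / 23.4% = 0.376
Granite: Sharpe ratio = (7.9% − 0.9%) / 21.5% = 0.326
Highest: Cedar (0.376).

Cedar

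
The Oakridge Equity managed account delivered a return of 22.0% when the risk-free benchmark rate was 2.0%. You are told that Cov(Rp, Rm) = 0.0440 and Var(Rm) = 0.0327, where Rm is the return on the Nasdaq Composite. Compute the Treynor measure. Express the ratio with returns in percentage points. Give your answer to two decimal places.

β = Cov / Var = 0.0440 / 0.0327 = 1.3456
Treynor = (Rp − Rf) / β = (22.0% − 2.0%) / 1.3456 = 20.00 / 1.3456 = 14.8633

14.86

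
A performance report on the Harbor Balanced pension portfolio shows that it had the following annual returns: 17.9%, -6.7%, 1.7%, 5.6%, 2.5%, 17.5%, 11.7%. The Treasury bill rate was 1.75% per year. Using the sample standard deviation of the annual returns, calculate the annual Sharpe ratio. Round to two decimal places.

r̄ = (17.9 − 6.7 + 1.7 + 5.6 + 2.5 + 17.5 + 11.7) / 7 = 50.20 / 7 = 7.1714%
Σ(r − r̄)² = 488.9343; sample σ = √(488.9343/6) = 9.0271%
Sharpe = (r̄ − rf) / σ = (7.1714 − 1.75) / 9.0271 = 5.4214 / 9.0271 = 0.6006

0.60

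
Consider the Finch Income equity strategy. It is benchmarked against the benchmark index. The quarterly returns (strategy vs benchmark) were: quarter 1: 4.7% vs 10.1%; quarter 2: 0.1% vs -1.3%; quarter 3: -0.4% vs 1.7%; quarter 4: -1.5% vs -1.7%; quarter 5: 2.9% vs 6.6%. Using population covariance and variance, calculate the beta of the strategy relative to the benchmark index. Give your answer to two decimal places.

r̄p = 1.1600%,  r̄m = 3.0800%
Cov = Σ(rp − r̄p)(rm − r̄m) / 5 = 10.0972
Var(rm) = Σ(rm − r̄m)² / 5 = 21.1216
β = Cov / Var = 10.0972 / 21.1216 = 0.4781

0.48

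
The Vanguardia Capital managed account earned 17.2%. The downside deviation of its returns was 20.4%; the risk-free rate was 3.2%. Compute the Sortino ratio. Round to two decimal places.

0.69

Sortino = (Rp − Rf) / σd = (17.2% − 3.2%) / 20.4% = 14.00% / 20.4% = 0.6863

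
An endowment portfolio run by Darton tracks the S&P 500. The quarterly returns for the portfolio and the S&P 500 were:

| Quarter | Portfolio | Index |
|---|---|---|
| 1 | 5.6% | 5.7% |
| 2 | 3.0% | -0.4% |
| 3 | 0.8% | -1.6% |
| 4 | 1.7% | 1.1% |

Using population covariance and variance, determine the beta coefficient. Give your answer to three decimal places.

r̄p = 2.7750%,  r̄m = 1.2000%
Cov = Σ(rp − r̄p)(rm − r̄m) / 4 = 4.4975
Var(rm) = Σ(rm − r̄m)² / 4 = 7.6650
β = Cov / Var = 4.4975 / 7.6650 = 0.5868

0.587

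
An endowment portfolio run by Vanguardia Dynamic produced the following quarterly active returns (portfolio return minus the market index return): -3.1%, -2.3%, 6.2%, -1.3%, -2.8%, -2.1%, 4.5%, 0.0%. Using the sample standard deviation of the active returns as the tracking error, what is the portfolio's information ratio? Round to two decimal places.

Mean return r̄ = -0.90 / 8 = -0.1125%
Σ(r − r̄)² = (-3.1 − (-0.1125))² + (-2.3 − (-0.1125))² + (6.2 − (-0.1125))² + … = 87.4288
σ = √[87.4288 / 7] = 3.5341%
IR = r̄ / tracking error = -0.1125 / 3.5341 = -0.0318

-0.03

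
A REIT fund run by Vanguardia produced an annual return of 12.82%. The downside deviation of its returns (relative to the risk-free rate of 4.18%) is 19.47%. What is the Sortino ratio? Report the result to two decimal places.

Sortino = (Rp − Rf) / σd = (12.82% − 4.18%) / 19.47% = 8.64% / 19.47% = 0.4438

0.44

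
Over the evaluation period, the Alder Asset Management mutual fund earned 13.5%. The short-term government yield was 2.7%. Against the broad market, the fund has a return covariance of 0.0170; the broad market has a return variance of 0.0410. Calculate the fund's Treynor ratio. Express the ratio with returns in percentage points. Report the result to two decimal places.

26.05

β = Cov / Var = 0.0170 / 0.0410 = 0.4146
Treynor = (Rp − Rf) / β = (13.5% − 2.7%) / 0.4146 = 10.80 / 0.4146 = 26.0492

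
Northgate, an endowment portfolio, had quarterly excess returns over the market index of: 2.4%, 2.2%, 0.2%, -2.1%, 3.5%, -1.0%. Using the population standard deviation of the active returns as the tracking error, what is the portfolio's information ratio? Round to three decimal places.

Mean return r̄ = 5.20 / 6 = 0.8667%
Population std dev = √[23.7933 / 6] = 1.9914%
IR = r̄ / tracking error = 0.8667 / 1.9914 = 0.4352

0.435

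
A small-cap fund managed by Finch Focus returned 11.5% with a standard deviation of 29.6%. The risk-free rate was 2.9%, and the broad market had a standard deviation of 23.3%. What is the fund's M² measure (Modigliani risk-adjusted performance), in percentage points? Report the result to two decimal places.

9.67

Sharpe = (Rp − Rf) / σp = (11.5% − 2.9%) / 29.6% = 0.2905
M² = Rf + Sharpe × σm = 2.9% + 0.2905 × 23.3% = 9.6687%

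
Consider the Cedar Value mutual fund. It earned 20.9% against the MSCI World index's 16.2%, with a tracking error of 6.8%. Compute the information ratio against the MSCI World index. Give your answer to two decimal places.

0.69

IR = (Rp − Rb) / TE = (20.9% − 16.2%) / 6.8% = 4.70% / 6.8% = 0.6912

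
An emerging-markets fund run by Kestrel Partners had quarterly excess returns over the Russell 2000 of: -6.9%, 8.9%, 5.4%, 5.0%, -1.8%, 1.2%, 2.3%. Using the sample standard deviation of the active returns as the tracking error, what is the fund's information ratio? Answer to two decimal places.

Mean return r̄ = 14.10 / 7 = 2.0143%
Σ(r − r̄)² = (-6.9 − 2.0143)² + (8.9 − 2.0143)² + (5.4 − 2.0143)² + … = 162.5486
σ = √[162.5486 / 6] = 5.2049%
IR = r̄ / tracking error = 2.0143 / 5.2049 = 0.3870

0.39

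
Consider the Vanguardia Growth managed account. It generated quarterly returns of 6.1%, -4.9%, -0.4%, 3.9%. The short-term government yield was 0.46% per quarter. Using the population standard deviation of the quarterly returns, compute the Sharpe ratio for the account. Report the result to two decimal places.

Mean return r̄ = 4.70 / 4 = 1.1750%
Σ(r − r̄)² = 71.0675; population σ = √(71.0675/4) = 4.2151%
Sharpe = (r̄ − rf) / σ = (1.1750 − 0.46) / 4.2151 = 0.7150 / 4.2151 = 0.1696

0.17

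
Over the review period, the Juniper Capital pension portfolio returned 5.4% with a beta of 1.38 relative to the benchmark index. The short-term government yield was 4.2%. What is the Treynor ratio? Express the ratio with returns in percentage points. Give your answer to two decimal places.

0.87

Treynor = (Rp − Rf) / β = (5.4% − 4.2%) / 1.38 = 1.20 / 1.38 = 0.8696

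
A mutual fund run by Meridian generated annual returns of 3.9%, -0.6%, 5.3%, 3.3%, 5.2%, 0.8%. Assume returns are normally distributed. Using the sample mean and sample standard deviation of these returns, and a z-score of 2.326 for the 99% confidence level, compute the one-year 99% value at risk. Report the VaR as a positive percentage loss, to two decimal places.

r̄ = (3.9 − 0.6 + 5.3 + 3.3 + 5.2 + 0.8) / 6 = 17.90 / 6 = 2.9833%
Σ(r − r̄)² = (3.9 − 2.9833)² + (-0.6 − 2.9833)² + (5.3 − 2.9833)² + … = 28.8283
sample σ = √(28.8283 / 5) = √5.7657 = 2.4012%
VaR = −(r̄ − z·σ) = −(2.9833 − 2.326 × 2.4012) = −(-2.6019) = 2.6019%

2.60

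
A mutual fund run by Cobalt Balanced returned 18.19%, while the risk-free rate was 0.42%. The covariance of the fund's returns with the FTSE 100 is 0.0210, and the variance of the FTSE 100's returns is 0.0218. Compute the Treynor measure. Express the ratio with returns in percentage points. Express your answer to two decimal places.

β = Cov / Var = 0.0210 / 0.0218 = 0.9633
Treynor = (Rp − Rf) / β = (18.19% − 0.42%) / 0.9633 = 17.77 / 0.9633 = 18.4470

18.45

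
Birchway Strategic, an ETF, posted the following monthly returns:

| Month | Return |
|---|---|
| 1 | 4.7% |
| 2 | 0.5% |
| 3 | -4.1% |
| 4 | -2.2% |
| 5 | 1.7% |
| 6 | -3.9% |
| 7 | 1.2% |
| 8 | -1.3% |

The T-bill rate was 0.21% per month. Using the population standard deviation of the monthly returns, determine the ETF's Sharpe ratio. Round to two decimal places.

-0.22

Mean return r̄ = -3.40 / 8 = -0.4250%
Σ(r − r̄)² = (4.7 − (-0.4250))² + (0.5 − (-0.4250))² + (-4.1 − (-0.4250))² + … = 63.7750
population σ = √(63.7750 / 8) = √7.9719 = 2.8235%
Sharpe = (r̄ − rf) / σ = (-0.4250 − 0.21) / 2.8235 = -0.6350 / 2.8235 = -0.2249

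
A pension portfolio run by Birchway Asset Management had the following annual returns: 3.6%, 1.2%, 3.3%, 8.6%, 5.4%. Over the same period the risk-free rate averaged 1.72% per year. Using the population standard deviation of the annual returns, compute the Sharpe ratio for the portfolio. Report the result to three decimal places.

1.089

r̄ = (3.6 + 1.2 + 3.3 + 8.6 + 5.4) / 5 = 22.10 / 5 = 4.4200%
Σ(r − r̄)² = 30.7280; population σ = √(30.7280/5) = 2.4790%
Sharpe = (r̄ − rf) / σ = (4.4200 − 1.72) / 2.4790 = 2.7000 / 2.4790 = 1.0891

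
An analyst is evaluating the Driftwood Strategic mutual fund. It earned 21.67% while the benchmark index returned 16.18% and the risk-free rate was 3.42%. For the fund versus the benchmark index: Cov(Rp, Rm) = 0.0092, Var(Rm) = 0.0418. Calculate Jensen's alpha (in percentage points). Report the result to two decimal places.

15.44

β = Cov / Var = 0.0092 / 0.0418 = 0.2201
E[R] = Rf + β(Rm − Rf) = 3.42% + 0.2201 × (16.18% − 3.42%) = 6.2285%
α = Rp − E[R] = 21.67% − 6.2285% = 15.4415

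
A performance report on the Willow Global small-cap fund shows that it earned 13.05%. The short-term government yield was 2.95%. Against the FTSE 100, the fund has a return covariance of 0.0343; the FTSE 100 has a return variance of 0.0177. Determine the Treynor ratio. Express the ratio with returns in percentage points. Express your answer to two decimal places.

5.21

β = Cov / Var = 0.0343 / 0.0177 = 1.9379
Treynor = (Rp − Rf) / β = (13.05% − 2.95%) / 1.9379 = 10.10 / 1.9379 = 5.2118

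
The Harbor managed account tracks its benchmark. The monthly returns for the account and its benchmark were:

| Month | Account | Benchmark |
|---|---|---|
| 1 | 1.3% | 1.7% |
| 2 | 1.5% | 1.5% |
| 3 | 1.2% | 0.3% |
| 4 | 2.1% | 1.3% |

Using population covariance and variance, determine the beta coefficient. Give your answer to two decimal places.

r̄p = 1.5250%,  r̄m = 1.2000%
Cov = Σ(rp − r̄p)(rm − r̄m) / 4 = 0.0575
Var(rm) = Σ(rm − r̄m)² / 4 = 0.2900
β = Cov / Var = 0.0575 / 0.2900 = 0.1983

0.20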